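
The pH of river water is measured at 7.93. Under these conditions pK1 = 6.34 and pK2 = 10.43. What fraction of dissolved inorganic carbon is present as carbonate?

α₂ = 1 / (1 + [H⁺]/K2 + [H⁺]²/(K1K2)) = 1 / (1 + 10^+2.50 + 10^+0.91)
   = 1 / (1 + 316.23 + 8.1283) = 1/325.36 = 0.003074

α₂ = 0.00307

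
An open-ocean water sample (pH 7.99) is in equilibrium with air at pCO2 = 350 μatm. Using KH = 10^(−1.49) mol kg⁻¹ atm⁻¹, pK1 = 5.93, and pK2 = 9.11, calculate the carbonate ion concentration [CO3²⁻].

[CO3²⁻] = 0.0986 mmol/kg

[CO2*] = KH · pCO2 = 10^(−1.49) × 350×10^-6 = 1.133×10^-5 mol/kg
α₀ = 1/(1 + K1/[H⁺] + K1K2/[H⁺]²) = 1/(1 + 10^+2.06 + 10^+0.94) = 0.008031
DIC = [CO2*]/α₀ = 1.133×10^-5 / 0.008031 = 1.410 mmol/kg
[CO3²⁻] = α₂·DIC; α₂ = 0.06994, so [CO3²⁻] = 0.06994 × 1.410 = 0.0986 mmol/kg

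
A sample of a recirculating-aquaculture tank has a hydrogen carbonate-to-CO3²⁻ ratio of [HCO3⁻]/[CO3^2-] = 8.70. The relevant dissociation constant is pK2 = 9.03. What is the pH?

From K2 = [H⁺][CO3^2-]/[HCO3⁻]:  pH = pK2 − log₁₀([HCO3⁻]/[CO3^2-])
log₁₀(8.70) = +0.940
pH = 9.03 − (+0.940) = 8.09

pH = 8.09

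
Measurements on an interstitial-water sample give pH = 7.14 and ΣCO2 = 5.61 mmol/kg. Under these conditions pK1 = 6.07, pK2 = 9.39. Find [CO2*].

α₀ = 1 / (1 + K1/[H⁺] + K1K2/[H⁺]²) = 1 / (1 + 10^+1.07 + 10^-1.18)
   = 1 / (1 + 11.749 + 0.066069) = 1/12.815 = 0.07803
[CO2*] = α₀ × DIC = 0.07803 × 5.61 = 0.438 mmol/kg

[CO2*] = 0.438 mmol/kg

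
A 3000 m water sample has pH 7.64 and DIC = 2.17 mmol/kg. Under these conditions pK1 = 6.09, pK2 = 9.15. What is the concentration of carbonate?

[CO3²⁻] = 0.0633 mmol/kg

α₂ = 1 / (1 + [H⁺]/K2 + [H⁺]²/(K1K2)) = 1 / (1 + 10^+1.51 + 10^-0.04)
   = 1 / (1 + 32.359 + 0.91201) = 1/34.271 = 0.02918
[CO3²⁻] = α₂ × DIC = 0.02918 × 2.17 = 0.0633 mmol/kg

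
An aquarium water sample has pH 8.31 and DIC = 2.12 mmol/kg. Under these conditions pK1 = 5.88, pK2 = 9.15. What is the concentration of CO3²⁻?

[CO3²⁻] = 0.267 mmol/kg

α₂ = 1 / (1 + [H⁺]/K2 + [H⁺]²/(K1K2)) = 1 / (1 + 10^+0.84 + 10^-1.59)
   = 1 / (1 + 6.9183 + 0.025704) = 1/7.9440 = 0.1259
[CO3²⁻] = α₂ × DIC = 0.1259 × 2.12 = 0.267 mmol/kg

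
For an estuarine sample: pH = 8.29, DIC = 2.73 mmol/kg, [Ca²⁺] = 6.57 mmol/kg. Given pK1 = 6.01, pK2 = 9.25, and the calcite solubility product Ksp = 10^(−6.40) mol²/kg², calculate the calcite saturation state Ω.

Ω = 4.43

α₂ = 1 / (1 + [H⁺]/K2 + [H⁺]²/(K1K2)) = 1 / (1 + 10^+0.96 + 10^-1.32)
   = 1 / (1 + 9.1201 + 0.047863) = 1/10.168 = 0.09835
[CO3²⁻] = α₂ × DIC = 0.09835 × 2.73 = 0.2685 mmol/kg
Ksp = 10^(−6.40) = 3.981×10^-7
Ω = [Ca²⁺][CO3²⁻]/Ksp = (6.57×10^-3)(2.685×10^-4) / 3.981×10^-7 = 4.43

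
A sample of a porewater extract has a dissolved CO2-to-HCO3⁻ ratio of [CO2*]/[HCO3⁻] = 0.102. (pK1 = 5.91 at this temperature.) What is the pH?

From K1 = [H⁺][HCO3⁻]/[CO2*]:  pH = pK1 − log₁₀([CO2*]/[HCO3⁻])
log₁₀(0.102) = -0.991
pH = 5.91 − (-0.991) = 6.90

pH = 6.90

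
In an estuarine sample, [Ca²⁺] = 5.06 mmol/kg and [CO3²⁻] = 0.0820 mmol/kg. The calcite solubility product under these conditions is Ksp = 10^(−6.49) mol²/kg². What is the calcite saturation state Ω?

Ω = 1.28

Ksp = 10^(−6.49) = 3.236×10^-7
Ω = [Ca²⁺][CO3²⁻]/Ksp = (5.06×10^-3)(0.0820×10^-3) / 3.236×10^-7 = 1.28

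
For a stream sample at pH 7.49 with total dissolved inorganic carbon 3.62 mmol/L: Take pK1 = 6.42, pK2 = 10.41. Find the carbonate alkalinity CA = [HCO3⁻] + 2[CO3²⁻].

CA = 3.34 mmol/L

CA = [HCO3⁻] + 2[CO3²⁻] = (α₁ + 2α₂)·DIC
At pH 7.49: [H⁺]/K1 = 10^-1.07 = 0.085114, K2/[H⁺] = 10^-2.92 = 0.0012023
α₁ = 1/(1 + 0.085114 + 0.0012023) = 1/1.0863 = 0.9205; α₂ = α₁·K2/[H⁺] = 0.001107
α₁ + 2α₂ = 0.9228
CA = 0.9228 × 3.62 = 3.34 mmol/L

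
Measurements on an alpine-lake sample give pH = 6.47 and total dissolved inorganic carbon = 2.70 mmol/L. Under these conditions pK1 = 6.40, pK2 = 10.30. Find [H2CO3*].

[CO2*] = 1.24 mmol/L

α₀ = 1 / (1 + K1/[H⁺] + K1K2/[H⁺]²) = 1 / (1 + 10^+0.07 + 10^-3.76)
   = 1 / (1 + 1.1749 + 0.00017378) = 1/2.1751 = 0.4598
[CO2*] = α₀ × DIC = 0.4598 × 2.70 = 1.24 mmol/L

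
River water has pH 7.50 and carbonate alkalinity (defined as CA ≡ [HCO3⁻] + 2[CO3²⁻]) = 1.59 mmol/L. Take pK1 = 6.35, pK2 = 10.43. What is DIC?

CA = [HCO3⁻] + 2[CO3²⁻] = (α₁ + 2α₂)·DIC
At pH 7.50: [H⁺]/K1 = 10^-1.15 = 0.070795, K2/[H⁺] = 10^-2.93 = 0.0011749
α₁ = 1/(1 + 0.070795 + 0.0011749) = 1/1.0720 = 0.9329; α₂ = α₁·K2/[H⁺] = 0.001096
α₁ + 2α₂ = 0.9351
DIC = CA / (α₁ + 2α₂) = 1.59 / 0.9351 = 1.70 mmol/L

DIC = 1.70 mmol/L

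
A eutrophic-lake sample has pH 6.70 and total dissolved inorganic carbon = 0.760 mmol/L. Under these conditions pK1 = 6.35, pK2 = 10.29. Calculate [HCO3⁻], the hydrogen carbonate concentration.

α₁ = 1 / (1 + [H⁺]/K1 + K2/[H⁺]) = 1 / (1 + 10^-0.35 + 10^-3.59)
   = 1 / (1 + 0.44668 + 0.00025704) = 1/1.4469 = 0.6911
[HCO3⁻] = α₁ × DIC = 0.6911 × 0.760 = 0.525 mmol/L

[HCO3⁻] = 0.525 mmol/L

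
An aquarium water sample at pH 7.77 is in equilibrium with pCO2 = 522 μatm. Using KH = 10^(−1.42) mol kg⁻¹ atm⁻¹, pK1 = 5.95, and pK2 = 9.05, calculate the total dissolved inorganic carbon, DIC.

DIC = 1.40 mmol/kg

[CO2*] = KH · pCO2 = 10^(−1.42) × 522×10^-6 = 1.985×10^-5 mol/kg
α₀ = 1/(1 + K1/[H⁺] + K1K2/[H⁺]²) = 1/(1 + 10^+1.82 + 10^+0.54) = 0.01418
DIC = [CO2*]/α₀ = 1.985×10^-5 / 0.01418 = 1.40 mmol/kg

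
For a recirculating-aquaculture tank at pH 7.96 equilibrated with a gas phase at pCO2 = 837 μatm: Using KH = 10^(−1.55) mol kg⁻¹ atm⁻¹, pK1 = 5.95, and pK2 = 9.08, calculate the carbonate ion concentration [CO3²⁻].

[CO2*] = KH · pCO2 = 10^(−1.55) × 837×10^-6 = 2.359×10^-5 mol/kg
α₀ = 1/(1 + K1/[H⁺] + K1K2/[H⁺]²) = 1/(1 + 10^+2.01 + 10^+0.89) = 0.009002
DIC = [CO2*]/α₀ = 2.359×10^-5 / 0.009002 = 2.621 mmol/kg
[CO3²⁻] = α₂·DIC; α₂ = 0.06987, so [CO3²⁻] = 0.06987 × 2.621 = 0.183 mmol/kg

[CO3²⁻] = 0.183 mmol/kg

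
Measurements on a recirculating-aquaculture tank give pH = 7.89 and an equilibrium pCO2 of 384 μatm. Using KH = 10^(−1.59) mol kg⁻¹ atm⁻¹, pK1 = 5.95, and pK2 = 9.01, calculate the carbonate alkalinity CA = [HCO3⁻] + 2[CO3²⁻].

[CO2*] = KH · pCO2 = 10^(−1.59) × 384×10^-6 = 9.870×10^-6 mol/kg
α₀ = 1/(1 + K1/[H⁺] + K1K2/[H⁺]²) = 1/(1 + 10^+1.94 + 10^+0.82) = 0.01056
DIC = [CO2*]/α₀ = 9.870×10^-6 / 0.01056 = 0.9348 mmol/kg
CA = (α₁ + 2α₂)·DIC = (0.9197 + 2×0.06976) × 0.9348 = 0.990 mmol/kg

CA = 0.990 mmol/kg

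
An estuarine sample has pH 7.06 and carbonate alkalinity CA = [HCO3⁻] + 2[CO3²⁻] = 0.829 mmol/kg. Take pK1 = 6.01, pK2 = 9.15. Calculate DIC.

CA = [HCO3⁻] + 2[CO3²⁻] = (α₁ + 2α₂)·DIC
At pH 7.06: [H⁺]/K1 = 10^-1.05 = 0.089125, K2/[H⁺] = 10^-2.09 = 0.0081283
α₁ = 1/(1 + 0.089125 + 0.0081283) = 1/1.0973 = 0.9114; α₂ = α₁·K2/[H⁺] = 0.007408
α₁ + 2α₂ = 0.9262
DIC = CA / (α₁ + 2α₂) = 0.829 / 0.9262 = 0.895 mmol/kg

DIC = 0.895 mmol/kg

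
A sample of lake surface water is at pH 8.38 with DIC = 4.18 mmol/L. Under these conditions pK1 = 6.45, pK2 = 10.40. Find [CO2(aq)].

α₀ = 1 / (1 + K1/[H⁺] + K1K2/[H⁺]²) = 1 / (1 + 10^+1.93 + 10^-0.09)
   = 1 / (1 + 85.114 + 0.81283) = 1/86.927 = 0.01150
[CO2*] = α₀ × DIC = 0.01150 × 4.18 = 0.0481 mmol/L

[CO2*] = 0.0481 mmol/L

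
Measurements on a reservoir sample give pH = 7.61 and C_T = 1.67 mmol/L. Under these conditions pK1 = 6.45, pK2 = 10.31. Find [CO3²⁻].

α₂ = 1 / (1 + [H⁺]/K2 + [H⁺]²/(K1K2)) = 1 / (1 + 10^+2.70 + 10^+1.54)
   = 1 / (1 + 501.19 + 34.674) = 1/536.86 = 0.001863
[CO3²⁻] = α₂ × DIC = 0.001863 × 1.67 = 0.00311 mmol/L = 3.11 μmol/L

[CO3²⁻] = 3.11 μmol/L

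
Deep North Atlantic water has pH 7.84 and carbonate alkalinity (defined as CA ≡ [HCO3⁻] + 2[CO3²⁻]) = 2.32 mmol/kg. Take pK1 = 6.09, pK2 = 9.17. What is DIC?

DIC = 2.26 mmol/kg

CA = [HCO3⁻] + 2[CO3²⁻] = (α₁ + 2α₂)·DIC
At pH 7.84: [H⁺]/K1 = 10^-1.75 = 0.017783, K2/[H⁺] = 10^-1.33 = 0.046774
α₁ = 1/(1 + 0.017783 + 0.046774) = 1/1.0646 = 0.9394; α₂ = α₁·K2/[H⁺] = 0.04394
α₁ + 2α₂ = 1.0272
DIC = CA / (α₁ + 2α₂) = 2.32 / 1.0272 = 2.26 mmol/kg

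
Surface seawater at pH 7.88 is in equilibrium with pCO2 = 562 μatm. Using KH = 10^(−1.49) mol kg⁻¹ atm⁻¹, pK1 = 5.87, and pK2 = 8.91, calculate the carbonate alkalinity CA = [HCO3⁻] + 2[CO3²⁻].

[CO2*] = KH · pCO2 = 10^(−1.49) × 562×10^-6 = 1.819×10^-5 mol/kg
α₀ = 1/(1 + K1/[H⁺] + K1K2/[H⁺]²) = 1/(1 + 10^+2.01 + 10^+0.98) = 0.008859
DIC = [CO2*]/α₀ = 1.819×10^-5 / 0.008859 = 2.053 mmol/kg
CA = (α₁ + 2α₂)·DIC = (0.9065 + 2×0.08460) × 2.053 = 2.21 mmol/kg

CA = 2.21 mmol/kg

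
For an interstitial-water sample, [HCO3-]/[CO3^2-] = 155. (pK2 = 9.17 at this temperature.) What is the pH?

From K2 = [H⁺][CO3^2-]/[HCO3-]:  pH = pK2 − log₁₀([HCO3-]/[CO3^2-])
log₁₀(155) = +2.190
pH = 9.17 − (+2.190) = 6.98

pH = 6.98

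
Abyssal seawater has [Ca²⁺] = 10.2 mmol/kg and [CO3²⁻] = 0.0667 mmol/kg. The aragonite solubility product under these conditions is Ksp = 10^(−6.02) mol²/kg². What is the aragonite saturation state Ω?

Ω = 0.712

Ksp = 10^(−6.02) = 9.550×10^-7
Ω = [Ca²⁺][CO3²⁻]/Ksp = (10.2×10^-3)(0.0667×10^-3) / 9.550×10^-7 = 0.712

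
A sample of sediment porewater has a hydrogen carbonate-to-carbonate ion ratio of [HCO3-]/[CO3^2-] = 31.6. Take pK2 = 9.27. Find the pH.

From K2 = [H⁺][CO3^2-]/[HCO3-]:  pH = pK2 − log₁₀([HCO3-]/[CO3^2-])
log₁₀(31.6) = +1.500
pH = 9.27 − (+1.500) = 7.77

pH = 7.77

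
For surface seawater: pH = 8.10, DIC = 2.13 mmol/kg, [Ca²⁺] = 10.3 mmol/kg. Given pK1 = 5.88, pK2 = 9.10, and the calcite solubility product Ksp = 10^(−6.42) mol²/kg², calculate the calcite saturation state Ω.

α₂ = 1 / (1 + [H⁺]/K2 + [H⁺]²/(K1K2)) = 1 / (1 + 10^+1.00 + 10^-1.22)
   = 1 / (1 + 10.000 + 0.060256) = 1/11.060 = 0.09041
[CO3²⁻] = α₂ × DIC = 0.09041 × 2.13 = 0.1926 mmol/kg
Ksp = 10^(−6.42) = 3.802×10^-7
Ω = [Ca²⁺][CO3²⁻]/Ksp = (10.3×10^-3)(1.926×10^-4) / 3.802×10^-7 = 5.22

Ω = 5.22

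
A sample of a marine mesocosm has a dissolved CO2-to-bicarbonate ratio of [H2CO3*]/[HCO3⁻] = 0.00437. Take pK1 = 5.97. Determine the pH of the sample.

pH = 8.33

From K1 = [H⁺][HCO3⁻]/[H2CO3*]:  pH = pK1 − log₁₀([H2CO3*]/[HCO3⁻])
log₁₀(0.00437) = -2.360
pH = 5.97 − (-2.360) = 8.33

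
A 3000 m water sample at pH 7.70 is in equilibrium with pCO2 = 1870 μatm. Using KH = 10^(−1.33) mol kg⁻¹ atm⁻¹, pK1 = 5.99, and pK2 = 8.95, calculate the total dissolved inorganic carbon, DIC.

DIC = 4.83 mmol/kg

[CO2*] = KH · pCO2 = 10^(−1.33) × 1870×10^-6 = 8.747×10^-5 mol/kg
α₀ = 1/(1 + K1/[H⁺] + K1K2/[H⁺]²) = 1/(1 + 10^+1.71 + 10^+0.46) = 0.01813
DIC = [CO2*]/α₀ = 8.747×10^-5 / 0.01813 = 4.83 mmol/kg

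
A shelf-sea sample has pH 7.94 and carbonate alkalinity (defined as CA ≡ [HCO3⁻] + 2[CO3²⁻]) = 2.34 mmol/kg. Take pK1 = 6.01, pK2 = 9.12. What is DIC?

CA = [HCO3⁻] + 2[CO3²⁻] = (α₁ + 2α₂)·DIC
At pH 7.94: [H⁺]/K1 = 10^-1.93 = 0.011749, K2/[H⁺] = 10^-1.18 = 0.066069
α₁ = 1/(1 + 0.011749 + 0.066069) = 1/1.0778 = 0.9278; α₂ = α₁·K2/[H⁺] = 0.06130
α₁ + 2α₂ = 1.0504
DIC = CA / (α₁ + 2α₂) = 2.34 / 1.0504 = 2.23 mmol/kg

DIC = 2.23 mmol/kg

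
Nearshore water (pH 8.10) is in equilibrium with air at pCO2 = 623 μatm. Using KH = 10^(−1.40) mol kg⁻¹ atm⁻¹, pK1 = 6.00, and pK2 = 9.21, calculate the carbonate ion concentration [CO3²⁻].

[CO3²⁻] = 0.242 mmol/kg

[CO2*] = KH · pCO2 = 10^(−1.40) × 623×10^-6 = 2.480×10^-5 mol/kg
α₀ = 1/(1 + K1/[H⁺] + K1K2/[H⁺]²) = 1/(1 + 10^+2.10 + 10^+0.99) = 0.007317
DIC = [CO2*]/α₀ = 2.480×10^-5 / 0.007317 = 3.390 mmol/kg
[CO3²⁻] = α₂·DIC; α₂ = 0.07151, so [CO3²⁻] = 0.07151 × 3.390 = 0.242 mmol/kg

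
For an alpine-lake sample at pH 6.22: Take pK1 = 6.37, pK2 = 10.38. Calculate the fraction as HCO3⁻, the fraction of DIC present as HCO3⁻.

α₁ = 0.414

α₁ = 1 / (1 + [H⁺]/K1 + K2/[H⁺]) = 1 / (1 + 10^+0.15 + 10^-4.16)
   = 1 / (1 + 1.4125 + 6.9183×10^-5) = 1/2.4126 = 0.4145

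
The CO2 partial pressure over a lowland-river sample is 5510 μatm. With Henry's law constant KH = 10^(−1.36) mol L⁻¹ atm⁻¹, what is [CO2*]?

[CO2*] = 241 μmol/L

KH = 10^(−1.36) = 4.365×10^-2 mol L⁻¹ atm⁻¹
[CO2*] = KH · pCO2 = 4.365×10^-2 × 5510×10^-6 atm = 2.41×10^-4 mol/L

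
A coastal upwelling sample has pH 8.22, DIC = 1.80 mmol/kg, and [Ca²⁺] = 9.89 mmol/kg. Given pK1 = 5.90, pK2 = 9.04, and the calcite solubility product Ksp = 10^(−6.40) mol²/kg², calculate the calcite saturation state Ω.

Ω = 5.85

α₂ = 1 / (1 + [H⁺]/K2 + [H⁺]²/(K1K2)) = 1 / (1 + 10^+0.82 + 10^-1.50)
   = 1 / (1 + 6.6069 + 0.031623) = 1/7.6386 = 0.1309
[CO3²⁻] = α₂ × DIC = 0.1309 × 1.80 = 0.2356 mmol/kg
Ksp = 10^(−6.40) = 3.981×10^-7
Ω = [Ca²⁺][CO3²⁻]/Ksp = (9.89×10^-3)(2.356×10^-4) / 3.981×10^-7 = 5.85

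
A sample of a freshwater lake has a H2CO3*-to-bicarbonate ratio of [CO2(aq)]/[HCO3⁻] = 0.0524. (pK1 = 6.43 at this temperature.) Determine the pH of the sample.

pH = 7.71

From K1 = [H⁺][HCO3⁻]/[CO2(aq)]:  pH = pK1 − log₁₀([CO2(aq)]/[HCO3⁻])
log₁₀(0.0524) = -1.281
pH = 6.43 − (-1.281) = 7.71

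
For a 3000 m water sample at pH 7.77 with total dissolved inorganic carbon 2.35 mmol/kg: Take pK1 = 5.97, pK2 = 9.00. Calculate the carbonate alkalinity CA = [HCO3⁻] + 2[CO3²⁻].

CA = 2.44 mmol/kg

CA = [HCO3⁻] + 2[CO3²⁻] = (α₁ + 2α₂)·DIC
At pH 7.77: [H⁺]/K1 = 10^-1.80 = 0.015849, K2/[H⁺] = 10^-1.23 = 0.058884
α₁ = 1/(1 + 0.015849 + 0.058884) = 1/1.0747 = 0.9305; α₂ = α₁·K2/[H⁺] = 0.05479
α₁ + 2α₂ = 1.0400
CA = 1.0400 × 2.35 = 2.44 mmol/kg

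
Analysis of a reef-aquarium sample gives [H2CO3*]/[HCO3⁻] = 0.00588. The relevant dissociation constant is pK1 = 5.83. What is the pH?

From K1 = [H⁺][HCO3⁻]/[H2CO3*]:  pH = pK1 − log₁₀([H2CO3*]/[HCO3⁻])
log₁₀(0.00588) = -2.231
pH = 5.83 − (-2.231) = 8.06

pH = 8.06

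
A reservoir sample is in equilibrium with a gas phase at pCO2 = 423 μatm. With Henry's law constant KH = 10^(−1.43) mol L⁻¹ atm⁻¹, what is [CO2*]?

[CO2*] = 15.7 μmol/L

KH = 10^(−1.43) = 3.715×10^-2 mol L⁻¹ atm⁻¹
[CO2*] = KH · pCO2 = 3.715×10^-2 × 423×10^-6 atm = 1.57×10^-5 mol/L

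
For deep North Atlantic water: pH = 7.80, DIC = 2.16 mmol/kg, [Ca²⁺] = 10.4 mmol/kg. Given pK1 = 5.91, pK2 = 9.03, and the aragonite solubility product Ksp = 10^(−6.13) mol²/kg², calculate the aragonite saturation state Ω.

α₂ = 1 / (1 + [H⁺]/K2 + [H⁺]²/(K1K2)) = 1 / (1 + 10^+1.23 + 10^-0.66)
   = 1 / (1 + 16.982 + 0.21878) = 1/18.201 = 0.05494
[CO3²⁻] = α₂ × DIC = 0.05494 × 2.16 = 0.1187 mmol/kg
Ksp = 10^(−6.13) = 7.413×10^-7
Ω = [Ca²⁺][CO3²⁻]/Ksp = (10.4×10^-3)(1.187×10^-4) / 7.413×10^-7 = 1.66

Ω = 1.66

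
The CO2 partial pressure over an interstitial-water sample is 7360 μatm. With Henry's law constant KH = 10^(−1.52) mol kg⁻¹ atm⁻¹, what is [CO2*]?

[CO2*] = 222 μmol/kg

KH = 10^(−1.52) = 3.020×10^-2 mol kg⁻¹ atm⁻¹
[CO2*] = KH · pCO2 = 3.020×10^-2 × 7360×10^-6 atm = 2.22×10^-4 mol/kg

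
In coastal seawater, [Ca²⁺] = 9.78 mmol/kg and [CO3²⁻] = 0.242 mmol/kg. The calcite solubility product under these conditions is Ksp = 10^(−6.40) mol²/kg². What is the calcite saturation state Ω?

Ω = 5.95

Ksp = 10^(−6.40) = 3.981×10^-7
Ω = [Ca²⁺][CO3²⁻]/Ksp = (9.78×10^-3)(0.242×10^-3) / 3.981×10^-7 = 5.95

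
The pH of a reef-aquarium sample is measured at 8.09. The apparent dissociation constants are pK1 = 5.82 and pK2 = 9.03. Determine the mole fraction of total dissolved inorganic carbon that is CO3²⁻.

α₂ = 0.102

α₂ = 1 / (1 + [H⁺]/K2 + [H⁺]²/(K1K2)) = 1 / (1 + 10^+0.94 + 10^-1.33)
   = 1 / (1 + 8.7096 + 0.046774) = 1/9.7564 = 0.1025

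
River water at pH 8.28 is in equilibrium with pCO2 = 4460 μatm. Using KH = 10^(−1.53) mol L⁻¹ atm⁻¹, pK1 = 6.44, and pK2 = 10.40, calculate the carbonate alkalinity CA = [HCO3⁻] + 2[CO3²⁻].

[CO2*] = KH · pCO2 = 10^(−1.53) × 4460×10^-6 = 1.316×10^-4 mol/L
α₀ = 1/(1 + K1/[H⁺] + K1K2/[H⁺]²) = 1/(1 + 10^+1.84 + 10^-0.28) = 0.01414
DIC = [CO2*]/α₀ = 1.316×10^-4 / 0.01414 = 9.307 mmol/L
CA = (α₁ + 2α₂)·DIC = (0.9784 + 2×0.007422) × 9.307 = 9.24 mmol/L

CA = 9.24 mmol/L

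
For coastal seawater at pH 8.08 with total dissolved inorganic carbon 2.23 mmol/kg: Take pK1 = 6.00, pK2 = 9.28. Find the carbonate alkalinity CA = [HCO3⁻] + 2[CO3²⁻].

CA = 2.34 mmol/kg

CA = [HCO3⁻] + 2[CO3²⁻] = (α₁ + 2α₂)·DIC
At pH 8.08: [H⁺]/K1 = 10^-2.08 = 0.0083176, K2/[H⁺] = 10^-1.20 = 0.063096
α₁ = 1/(1 + 0.0083176 + 0.063096) = 1/1.0714 = 0.9333; α₂ = α₁·K2/[H⁺] = 0.05889
α₁ + 2α₂ = 1.0511
CA = 1.0511 × 2.23 = 2.34 mmol/kg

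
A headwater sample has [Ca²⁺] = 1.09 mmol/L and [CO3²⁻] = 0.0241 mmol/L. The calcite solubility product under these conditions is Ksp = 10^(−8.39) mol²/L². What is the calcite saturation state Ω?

Ω = 6.45

Ksp = 10^(−8.39) = 4.074×10^-9
Ω = [Ca²⁺][CO3²⁻]/Ksp = (1.09×10^-3)(0.0241×10^-3) / 4.074×10^-9 = 6.45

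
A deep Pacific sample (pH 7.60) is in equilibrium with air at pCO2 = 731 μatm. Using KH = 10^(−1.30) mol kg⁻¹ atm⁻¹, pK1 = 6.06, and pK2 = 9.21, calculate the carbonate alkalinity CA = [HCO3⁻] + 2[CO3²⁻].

CA = 1.33 mmol/kg

[CO2*] = KH · pCO2 = 10^(−1.30) × 731×10^-6 = 3.664×10^-5 mol/kg
α₀ = 1/(1 + K1/[H⁺] + K1K2/[H⁺]²) = 1/(1 + 10^+1.54 + 10^-0.07) = 0.02738
DIC = [CO2*]/α₀ = 3.664×10^-5 / 0.02738 = 1.338 mmol/kg
CA = (α₁ + 2α₂)·DIC = (0.9493 + 2×0.02330) × 1.338 = 1.33 mmol/kg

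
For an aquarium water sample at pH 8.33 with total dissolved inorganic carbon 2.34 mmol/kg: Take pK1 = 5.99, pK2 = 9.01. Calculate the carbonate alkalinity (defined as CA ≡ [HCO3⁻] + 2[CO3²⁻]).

CA = [HCO3⁻] + 2[CO3²⁻] = (α₁ + 2α₂)·DIC
At pH 8.33: [H⁺]/K1 = 10^-2.34 = 0.0045709, K2/[H⁺] = 10^-0.68 = 0.20893
α₁ = 1/(1 + 0.0045709 + 0.20893) = 1/1.2135 = 0.8241; α₂ = α₁·K2/[H⁺] = 0.1722
α₁ + 2α₂ = 1.1684
CA = 1.1684 × 2.34 = 2.73 mmol/kg

CA = 2.73 mmol/kg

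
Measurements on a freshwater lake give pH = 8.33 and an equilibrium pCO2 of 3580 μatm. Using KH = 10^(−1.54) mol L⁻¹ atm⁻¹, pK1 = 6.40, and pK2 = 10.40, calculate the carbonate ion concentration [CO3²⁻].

[CO3²⁻] = 0.0748 mmol/L

[CO2*] = KH · pCO2 = 10^(−1.54) × 3580×10^-6 = 1.032×10^-4 mol/L
α₀ = 1/(1 + K1/[H⁺] + K1K2/[H⁺]²) = 1/(1 + 10^+1.93 + 10^-0.14) = 0.01152
DIC = [CO2*]/α₀ = 1.032×10^-4 / 0.01152 = 8.966 mmol/L
[CO3²⁻] = α₂·DIC; α₂ = 0.008342, so [CO3²⁻] = 0.008342 × 8.966 = 0.0748 mmol/L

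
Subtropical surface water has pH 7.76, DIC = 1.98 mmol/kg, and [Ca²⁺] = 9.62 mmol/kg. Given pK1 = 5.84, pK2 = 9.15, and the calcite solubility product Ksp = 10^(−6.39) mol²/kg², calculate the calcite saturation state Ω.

Ω = 1.81

α₂ = 1 / (1 + [H⁺]/K2 + [H⁺]²/(K1K2)) = 1 / (1 + 10^+1.39 + 10^-0.53)
   = 1 / (1 + 24.547 + 0.29512) = 1/25.842 = 0.03870
[CO3²⁻] = α₂ × DIC = 0.03870 × 1.98 = 0.07662 mmol/kg
Ksp = 10^(−6.39) = 4.074×10^-7
Ω = [Ca²⁺][CO3²⁻]/Ksp = (9.62×10^-3)(7.662×10^-5) / 4.074×10^-7 = 1.81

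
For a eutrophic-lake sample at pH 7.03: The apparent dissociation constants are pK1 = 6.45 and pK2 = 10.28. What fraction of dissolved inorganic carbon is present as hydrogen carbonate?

α₁ = 0.791

α₁ = 1 / (1 + [H⁺]/K1 + K2/[H⁺]) = 1 / (1 + 10^-0.58 + 10^-3.25)
   = 1 / (1 + 0.26303 + 0.00056234) = 1/1.2636 = 0.7914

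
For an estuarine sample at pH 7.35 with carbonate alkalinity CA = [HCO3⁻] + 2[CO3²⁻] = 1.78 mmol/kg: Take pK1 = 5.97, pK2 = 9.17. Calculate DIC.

CA = [HCO3⁻] + 2[CO3²⁻] = (α₁ + 2α₂)·DIC
At pH 7.35: [H⁺]/K1 = 10^-1.38 = 0.041687, K2/[H⁺] = 10^-1.82 = 0.015136
α₁ = 1/(1 + 0.041687 + 0.015136) = 1/1.0568 = 0.9462; α₂ = α₁·K2/[H⁺] = 0.01432
α₁ + 2α₂ = 0.9749
DIC = CA / (α₁ + 2α₂) = 1.78 / 0.9749 = 1.83 mmol/kg

DIC = 1.83 mmol/kg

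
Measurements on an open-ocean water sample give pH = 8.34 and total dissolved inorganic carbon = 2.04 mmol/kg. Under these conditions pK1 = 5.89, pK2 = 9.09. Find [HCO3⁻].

[HCO3⁻] = 1.73 mmol/kg

α₁ = 1 / (1 + [H⁺]/K1 + K2/[H⁺]) = 1 / (1 + 10^-2.45 + 10^-0.75)
   = 1 / (1 + 0.0035481 + 0.17783) = 1/1.1814 = 0.8465
[HCO3⁻] = α₁ × DIC = 0.8465 × 2.04 = 1.73 mmol/kg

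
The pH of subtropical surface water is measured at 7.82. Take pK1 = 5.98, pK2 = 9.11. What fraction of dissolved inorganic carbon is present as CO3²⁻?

α₂ = 1 / (1 + [H⁺]/K2 + [H⁺]²/(K1K2)) = 1 / (1 + 10^+1.29 + 10^-0.55)
   = 1 / (1 + 19.498 + 0.28184) = 1/20.780 = 0.04812

α₂ = 0.0481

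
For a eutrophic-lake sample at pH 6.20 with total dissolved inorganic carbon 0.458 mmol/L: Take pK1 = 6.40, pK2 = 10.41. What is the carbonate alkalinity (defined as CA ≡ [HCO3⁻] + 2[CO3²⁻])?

CA = [HCO3⁻] + 2[CO3²⁻] = (α₁ + 2α₂)·DIC
At pH 6.20: [H⁺]/K1 = 10^0.20 = 1.5849, K2/[H⁺] = 10^-4.21 = 6.1660×10^-5
α₁ = 1/(1 + 1.5849 + 6.1660×10^-5) = 1/2.5850 = 0.3869; α₂ = α₁·K2/[H⁺] = 2.385×10^-5
α₁ + 2α₂ = 0.3869
CA = 0.3869 × 0.458 = 0.177 mmol/L

CA = 0.177 mmol/L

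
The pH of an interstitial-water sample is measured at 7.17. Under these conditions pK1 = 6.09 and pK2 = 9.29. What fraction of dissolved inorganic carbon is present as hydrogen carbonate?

α₁ = 1 / (1 + [H⁺]/K1 + K2/[H⁺]) = 1 / (1 + 10^-1.08 + 10^-2.12)
   = 1 / (1 + 0.083176 + 0.0075858) = 1/1.0908 = 0.9168

α₁ = 0.917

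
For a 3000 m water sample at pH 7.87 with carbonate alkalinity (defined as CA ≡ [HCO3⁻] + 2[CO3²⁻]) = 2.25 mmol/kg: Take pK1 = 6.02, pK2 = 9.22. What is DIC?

DIC = 2.19 mmol/kg

CA = [HCO3⁻] + 2[CO3²⁻] = (α₁ + 2α₂)·DIC
At pH 7.87: [H⁺]/K1 = 10^-1.85 = 0.014125, K2/[H⁺] = 10^-1.35 = 0.044668
α₁ = 1/(1 + 0.014125 + 0.044668) = 1/1.0588 = 0.9445; α₂ = α₁·K2/[H⁺] = 0.04219
α₁ + 2α₂ = 1.0288
DIC = CA / (α₁ + 2α₂) = 2.25 / 1.0288 = 2.19 mmol/kg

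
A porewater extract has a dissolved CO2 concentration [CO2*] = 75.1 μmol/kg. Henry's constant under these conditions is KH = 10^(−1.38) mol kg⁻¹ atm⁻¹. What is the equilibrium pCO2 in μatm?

KH = 10^(−1.38) = 4.169×10^-2 mol kg⁻¹ atm⁻¹
pCO2 = [CO2*]/KH = 75.1×10^-6 / 4.169×10^-2 = 1.80×10^-3 atm = 1800 μatm

pCO2 = 1800 μatm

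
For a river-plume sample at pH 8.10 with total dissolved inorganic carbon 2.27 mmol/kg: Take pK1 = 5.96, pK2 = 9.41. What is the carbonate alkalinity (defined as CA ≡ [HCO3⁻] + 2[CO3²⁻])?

CA = [HCO3⁻] + 2[CO3²⁻] = (α₁ + 2α₂)·DIC
At pH 8.10: [H⁺]/K1 = 10^-2.14 = 0.0072444, K2/[H⁺] = 10^-1.31 = 0.048978
α₁ = 1/(1 + 0.0072444 + 0.048978) = 1/1.0562 = 0.9468; α₂ = α₁·K2/[H⁺] = 0.04637
α₁ + 2α₂ = 1.0395
CA = 1.0395 × 2.27 = 2.36 mmol/kg

CA = 2.36 mmol/kg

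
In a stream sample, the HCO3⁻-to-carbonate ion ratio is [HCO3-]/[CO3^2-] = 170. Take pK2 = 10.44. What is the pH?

pH = 8.21

From K2 = [H⁺][CO3^2-]/[HCO3-]:  pH = pK2 − log₁₀([HCO3-]/[CO3^2-])
log₁₀(170) = +2.230
pH = 10.44 − (+2.230) = 8.21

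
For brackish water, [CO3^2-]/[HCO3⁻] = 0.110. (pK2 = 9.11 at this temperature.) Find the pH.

pH = 8.15

From K2 = [H⁺][CO3^2-]/[HCO3⁻]:  pH = pK2 + log₁₀([CO3^2-]/[HCO3⁻])
log₁₀(0.110) = -0.959
pH = 9.11 + (-0.959) = 8.15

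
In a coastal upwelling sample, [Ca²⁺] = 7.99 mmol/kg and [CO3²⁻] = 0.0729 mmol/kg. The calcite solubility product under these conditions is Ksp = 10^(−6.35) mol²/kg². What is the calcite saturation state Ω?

Ω = 1.30

Ksp = 10^(−6.35) = 4.467×10^-7
Ω = [Ca²⁺][CO3²⁻]/Ksp = (7.99×10^-3)(0.0729×10^-3) / 4.467×10^-7 = 1.30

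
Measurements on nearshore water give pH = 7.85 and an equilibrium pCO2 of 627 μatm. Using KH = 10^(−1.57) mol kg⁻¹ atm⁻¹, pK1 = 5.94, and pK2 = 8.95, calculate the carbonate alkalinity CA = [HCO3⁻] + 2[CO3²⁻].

CA = 1.59 mmol/kg

[CO2*] = KH · pCO2 = 10^(−1.57) × 627×10^-6 = 1.688×10^-5 mol/kg
α₀ = 1/(1 + K1/[H⁺] + K1K2/[H⁺]²) = 1/(1 + 10^+1.91 + 10^+0.81) = 0.01127
DIC = [CO2*]/α₀ = 1.688×10^-5 / 0.01127 = 1.498 mmol/kg
CA = (α₁ + 2α₂)·DIC = (0.9160 + 2×0.07276) × 1.498 = 1.59 mmol/kg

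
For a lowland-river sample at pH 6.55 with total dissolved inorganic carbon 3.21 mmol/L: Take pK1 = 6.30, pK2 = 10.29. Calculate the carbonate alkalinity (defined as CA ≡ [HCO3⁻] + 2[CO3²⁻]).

CA = [HCO3⁻] + 2[CO3²⁻] = (α₁ + 2α₂)·DIC
At pH 6.55: [H⁺]/K1 = 10^-0.25 = 0.56234, K2/[H⁺] = 10^-3.74 = 0.00018197
α₁ = 1/(1 + 0.56234 + 0.00018197) = 1/1.5625 = 0.6400; α₂ = α₁·K2/[H⁺] = 0.0001165
α₁ + 2α₂ = 0.6402
CA = 0.6402 × 3.21 = 2.06 mmol/L

CA = 2.06 mmol/L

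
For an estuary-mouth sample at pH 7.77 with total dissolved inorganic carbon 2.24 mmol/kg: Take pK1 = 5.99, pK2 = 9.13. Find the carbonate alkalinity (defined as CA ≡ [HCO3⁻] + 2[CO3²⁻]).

CA = [HCO3⁻] + 2[CO3²⁻] = (α₁ + 2α₂)·DIC
At pH 7.77: [H⁺]/K1 = 10^-1.78 = 0.016596, K2/[H⁺] = 10^-1.36 = 0.043652
α₁ = 1/(1 + 0.016596 + 0.043652) = 1/1.0602 = 0.9432; α₂ = α₁·K2/[H⁺] = 0.04117
α₁ + 2α₂ = 1.0255
CA = 1.0255 × 2.24 = 2.30 mmol/kg

CA = 2.30 mmol/kg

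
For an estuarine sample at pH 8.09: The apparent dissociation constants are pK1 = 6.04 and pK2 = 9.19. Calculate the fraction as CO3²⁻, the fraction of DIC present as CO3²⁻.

α₂ = 0.0730

α₂ = 1 / (1 + [H⁺]/K2 + [H⁺]²/(K1K2)) = 1 / (1 + 10^+1.10 + 10^-0.95)
   = 1 / (1 + 12.589 + 0.11220) = 1/13.701 = 0.07298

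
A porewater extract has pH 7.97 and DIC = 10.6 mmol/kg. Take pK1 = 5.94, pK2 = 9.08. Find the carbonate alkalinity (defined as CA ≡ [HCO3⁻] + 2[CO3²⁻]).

CA = 11.3 mmol/kg

CA = [HCO3⁻] + 2[CO3²⁻] = (α₁ + 2α₂)·DIC
At pH 7.97: [H⁺]/K1 = 10^-2.03 = 0.0093325, K2/[H⁺] = 10^-1.11 = 0.077625
α₁ = 1/(1 + 0.0093325 + 0.077625) = 1/1.0870 = 0.9200; α₂ = α₁·K2/[H⁺] = 0.07141
α₁ + 2α₂ = 1.0628
CA = 1.0628 × 10.6 = 11.3 mmol/kg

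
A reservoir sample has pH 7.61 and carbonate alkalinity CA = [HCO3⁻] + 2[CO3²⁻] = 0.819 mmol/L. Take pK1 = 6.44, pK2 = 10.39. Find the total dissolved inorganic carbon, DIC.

CA = [HCO3⁻] + 2[CO3²⁻] = (α₁ + 2α₂)·DIC
At pH 7.61: [H⁺]/K1 = 10^-1.17 = 0.067608, K2/[H⁺] = 10^-2.78 = 0.0016596
α₁ = 1/(1 + 0.067608 + 0.0016596) = 1/1.0693 = 0.9352; α₂ = α₁·K2/[H⁺] = 0.001552
α₁ + 2α₂ = 0.9383
DIC = CA / (α₁ + 2α₂) = 0.819 / 0.9383 = 0.873 mmol/L

DIC = 0.873 mmol/L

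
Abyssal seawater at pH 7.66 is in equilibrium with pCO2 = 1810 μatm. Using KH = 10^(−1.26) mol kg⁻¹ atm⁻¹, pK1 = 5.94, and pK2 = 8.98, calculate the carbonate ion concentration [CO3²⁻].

[CO3²⁻] = 0.250 mmol/kg

[CO2*] = KH · pCO2 = 10^(−1.26) × 1810×10^-6 = 9.947×10^-5 mol/kg
α₀ = 1/(1 + K1/[H⁺] + K1K2/[H⁺]²) = 1/(1 + 10^+1.72 + 10^+0.40) = 0.01786
DIC = [CO2*]/α₀ = 9.947×10^-5 / 0.01786 = 5.569 mmol/kg
[CO3²⁻] = α₂·DIC; α₂ = 0.04486, so [CO3²⁻] = 0.04486 × 5.569 = 0.250 mmol/kg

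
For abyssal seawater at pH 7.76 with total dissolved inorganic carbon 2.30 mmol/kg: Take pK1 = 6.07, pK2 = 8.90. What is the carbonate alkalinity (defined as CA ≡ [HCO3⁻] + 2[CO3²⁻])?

CA = 2.41 mmol/kg

CA = [HCO3⁻] + 2[CO3²⁻] = (α₁ + 2α₂)·DIC
At pH 7.76: [H⁺]/K1 = 10^-1.69 = 0.020417, K2/[H⁺] = 10^-1.14 = 0.072444
α₁ = 1/(1 + 0.020417 + 0.072444) = 1/1.0929 = 0.9150; α₂ = α₁·K2/[H⁺] = 0.06629
α₁ + 2α₂ = 1.0476
CA = 1.0476 × 2.30 = 2.41 mmol/kg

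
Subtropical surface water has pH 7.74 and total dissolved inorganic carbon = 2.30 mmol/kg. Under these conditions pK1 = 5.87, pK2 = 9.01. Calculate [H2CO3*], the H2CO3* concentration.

[CO2*] = 0.0291 mmol/kg

α₀ = 1 / (1 + K1/[H⁺] + K1K2/[H⁺]²) = 1 / (1 + 10^+1.87 + 10^+0.60)
   = 1 / (1 + 74.131 + 3.9811) = 1/79.112 = 0.01264
[CO2*] = α₀ × DIC = 0.01264 × 2.30 = 0.0291 mmol/kg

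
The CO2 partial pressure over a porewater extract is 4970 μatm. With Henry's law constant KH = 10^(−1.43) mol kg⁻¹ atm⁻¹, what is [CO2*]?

[CO2*] = 185 μmol/kg

KH = 10^(−1.43) = 3.715×10^-2 mol kg⁻¹ atm⁻¹
[CO2*] = KH · pCO2 = 3.715×10^-2 × 4970×10^-6 atm = 1.85×10^-4 mol/kg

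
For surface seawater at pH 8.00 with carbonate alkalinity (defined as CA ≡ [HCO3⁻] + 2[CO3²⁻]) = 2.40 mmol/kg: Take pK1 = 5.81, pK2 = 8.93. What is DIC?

CA = [HCO3⁻] + 2[CO3²⁻] = (α₁ + 2α₂)·DIC
At pH 8.00: [H⁺]/K1 = 10^-2.19 = 0.0064565, K2/[H⁺] = 10^-0.93 = 0.11749
α₁ = 1/(1 + 0.0064565 + 0.11749) = 1/1.1239 = 0.8897; α₂ = α₁·K2/[H⁺] = 0.1045
α₁ + 2α₂ = 1.0988
DIC = CA / (α₁ + 2α₂) = 2.40 / 1.0988 = 2.18 mmol/kg

DIC = 2.18 mmol/kg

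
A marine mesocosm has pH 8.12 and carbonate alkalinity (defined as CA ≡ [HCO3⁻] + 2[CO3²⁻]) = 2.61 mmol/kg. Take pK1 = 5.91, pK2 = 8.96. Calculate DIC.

DIC = 2.33 mmol/kg

CA = [HCO3⁻] + 2[CO3²⁻] = (α₁ + 2α₂)·DIC
At pH 8.12: [H⁺]/K1 = 10^-2.21 = 0.0061660, K2/[H⁺] = 10^-0.84 = 0.14454
α₁ = 1/(1 + 0.0061660 + 0.14454) = 1/1.1507 = 0.8690; α₂ = α₁·K2/[H⁺] = 0.1256
α₁ + 2α₂ = 1.1203
DIC = CA / (α₁ + 2α₂) = 2.61 / 1.1203 = 2.33 mmol/kg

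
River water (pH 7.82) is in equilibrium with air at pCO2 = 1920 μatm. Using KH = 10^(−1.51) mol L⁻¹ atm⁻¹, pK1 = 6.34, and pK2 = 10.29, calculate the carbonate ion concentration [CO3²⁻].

[CO2*] = KH · pCO2 = 10^(−1.51) × 1920×10^-6 = 5.933×10^-5 mol/L
α₀ = 1/(1 + K1/[H⁺] + K1K2/[H⁺]²) = 1/(1 + 10^+1.48 + 10^-0.99) = 0.03195
DIC = [CO2*]/α₀ = 5.933×10^-5 / 0.03195 = 1.857 mmol/L
[CO3²⁻] = α₂·DIC; α₂ = 0.003269, so [CO3²⁻] = 0.003269 × 1.857 = 0.00607 mmol/L = 6.07 μmol/L

[CO3²⁻] = 6.07 μmol/L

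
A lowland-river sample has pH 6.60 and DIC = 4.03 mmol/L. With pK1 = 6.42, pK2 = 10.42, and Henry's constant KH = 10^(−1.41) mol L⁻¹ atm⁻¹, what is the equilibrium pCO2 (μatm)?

α₀ = 1 / (1 + K1/[H⁺] + K1K2/[H⁺]²) = 1 / (1 + 10^+0.18 + 10^-3.64)
   = 1 / (1 + 1.5136 + 0.00022909) = 1/2.5138 = 0.3978
[CO2*] = α₀ × DIC = 0.3978 × 4.03 = 1.603 mmol/L
pCO2 = [CO2*]/KH = 1.603×10^-3 / 3.890×10^-2 = 4.12×10^4 μatm

pCO2 = 4.12×10^4 μatm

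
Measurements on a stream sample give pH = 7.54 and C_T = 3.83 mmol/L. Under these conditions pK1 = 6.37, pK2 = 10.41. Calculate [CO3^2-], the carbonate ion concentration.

α₂ = 1 / (1 + [H⁺]/K2 + [H⁺]²/(K1K2)) = 1 / (1 + 10^+2.87 + 10^+1.70)
   = 1 / (1 + 741.31 + 50.119) = 1/792.43 = 0.001262
[CO3²⁻] = α₂ × DIC = 0.001262 × 3.83 = 0.00483 mmol/L = 4.83 μmol/L

[CO3²⁻] = 4.83 μmol/L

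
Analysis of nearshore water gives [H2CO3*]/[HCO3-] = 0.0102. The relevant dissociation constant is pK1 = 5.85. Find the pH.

From K1 = [H⁺][HCO3-]/[H2CO3*]:  pH = pK1 − log₁₀([H2CO3*]/[HCO3-])
log₁₀(0.0102) = -1.991
pH = 5.85 − (-1.991) = 7.84

pH = 7.84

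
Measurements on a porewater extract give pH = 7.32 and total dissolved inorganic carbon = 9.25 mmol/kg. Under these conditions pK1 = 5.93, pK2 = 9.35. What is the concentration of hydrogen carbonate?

[HCO3⁻] = 8.81 mmol/kg

α₁ = 1 / (1 + [H⁺]/K1 + K2/[H⁺]) = 1 / (1 + 10^-1.39 + 10^-2.03)
   = 1 / (1 + 0.040738 + 0.0093325) = 1/1.0501 = 0.9523
[HCO3⁻] = α₁ × DIC = 0.9523 × 9.25 = 8.81 mmol/kg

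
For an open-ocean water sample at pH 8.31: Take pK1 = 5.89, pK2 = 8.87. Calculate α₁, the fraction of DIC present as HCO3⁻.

α₁ = 0.782

α₁ = 1 / (1 + [H⁺]/K1 + K2/[H⁺]) = 1 / (1 + 10^-2.42 + 10^-0.56)
   = 1 / (1 + 0.0038019 + 0.27542) = 1/1.2792 = 0.7817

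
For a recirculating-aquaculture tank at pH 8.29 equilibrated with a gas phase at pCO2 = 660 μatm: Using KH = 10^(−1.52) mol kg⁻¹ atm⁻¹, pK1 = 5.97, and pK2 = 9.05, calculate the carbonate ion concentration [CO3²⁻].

[CO3²⁻] = 0.724 mmol/kg

[CO2*] = KH · pCO2 = 10^(−1.52) × 660×10^-6 = 1.993×10^-5 mol/kg
α₀ = 1/(1 + K1/[H⁺] + K1K2/[H⁺]²) = 1/(1 + 10^+2.32 + 10^+1.56) = 0.004061
DIC = [CO2*]/α₀ = 1.993×10^-5 / 0.004061 = 4.908 mmol/kg
[CO3²⁻] = α₂·DIC; α₂ = 0.1475, so [CO3²⁻] = 0.1475 × 4.908 = 0.724 mmol/kg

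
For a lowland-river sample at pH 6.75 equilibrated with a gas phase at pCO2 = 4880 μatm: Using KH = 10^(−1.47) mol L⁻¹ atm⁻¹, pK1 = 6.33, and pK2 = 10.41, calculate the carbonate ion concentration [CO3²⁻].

[CO2*] = KH · pCO2 = 10^(−1.47) × 4880×10^-6 = 1.654×10^-4 mol/L
α₀ = 1/(1 + K1/[H⁺] + K1K2/[H⁺]²) = 1/(1 + 10^+0.42 + 10^-3.24) = 0.2754
DIC = [CO2*]/α₀ = 1.654×10^-4 / 0.2754 = 0.6004 mmol/L
[CO3²⁻] = α₂·DIC; α₂ = 0.0001585, so [CO3²⁻] = 0.0001585 × 0.6004 = 9.52×10^-5 mmol/L = 0.0952 μmol/L

[CO3²⁻] = 0.0952 μmol/L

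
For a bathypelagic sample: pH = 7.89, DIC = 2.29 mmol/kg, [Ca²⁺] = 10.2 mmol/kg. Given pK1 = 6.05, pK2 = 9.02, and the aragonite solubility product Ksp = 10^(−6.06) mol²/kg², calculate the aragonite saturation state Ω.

Ω = 1.83

α₂ = 1 / (1 + [H⁺]/K2 + [H⁺]²/(K1K2)) = 1 / (1 + 10^+1.13 + 10^-0.71)
   = 1 / (1 + 13.490 + 0.19498) = 1/14.685 = 0.06810
[CO3²⁻] = α₂ × DIC = 0.06810 × 2.29 = 0.1559 mmol/kg
Ksp = 10^(−6.06) = 8.710×10^-7
Ω = [Ca²⁺][CO3²⁻]/Ksp = (10.2×10^-3)(1.559×10^-4) / 8.710×10^-7 = 1.83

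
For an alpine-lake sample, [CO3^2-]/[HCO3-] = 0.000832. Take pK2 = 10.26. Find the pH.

From K2 = [H⁺][CO3^2-]/[HCO3-]:  pH = pK2 + log₁₀([CO3^2-]/[HCO3-])
log₁₀(0.000832) = -3.080
pH = 10.26 + (-3.080) = 7.18

pH = 7.18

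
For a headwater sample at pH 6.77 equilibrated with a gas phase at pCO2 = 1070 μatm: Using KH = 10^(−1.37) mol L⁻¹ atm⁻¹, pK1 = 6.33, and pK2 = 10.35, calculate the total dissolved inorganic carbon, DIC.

[CO2*] = KH · pCO2 = 10^(−1.37) × 1070×10^-6 = 4.564×10^-5 mol/L
α₀ = 1/(1 + K1/[H⁺] + K1K2/[H⁺]²) = 1/(1 + 10^+0.44 + 10^-3.14) = 0.2663
DIC = [CO2*]/α₀ = 4.564×10^-5 / 0.2663 = 0.171 mmol/L

DIC = 0.171 mmol/L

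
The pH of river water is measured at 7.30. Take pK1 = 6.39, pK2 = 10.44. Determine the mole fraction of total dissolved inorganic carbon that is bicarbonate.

α₁ = 0.890

α₁ = 1 / (1 + [H⁺]/K1 + K2/[H⁺]) = 1 / (1 + 10^-0.91 + 10^-3.14)
   = 1 / (1 + 0.12303 + 0.00072444) = 1/1.1238 = 0.8899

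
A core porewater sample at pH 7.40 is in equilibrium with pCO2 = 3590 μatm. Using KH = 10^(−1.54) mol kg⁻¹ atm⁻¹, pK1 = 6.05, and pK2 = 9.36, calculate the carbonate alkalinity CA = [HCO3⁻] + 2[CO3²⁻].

[CO2*] = KH · pCO2 = 10^(−1.54) × 3590×10^-6 = 1.035×10^-4 mol/kg
α₀ = 1/(1 + K1/[H⁺] + K1K2/[H⁺]²) = 1/(1 + 10^+1.35 + 10^-0.61) = 0.04231
DIC = [CO2*]/α₀ = 1.035×10^-4 / 0.04231 = 2.447 mmol/kg
CA = (α₁ + 2α₂)·DIC = (0.9473 + 2×0.01039) × 2.447 = 2.37 mmol/kg

CA = 2.37 mmol/kg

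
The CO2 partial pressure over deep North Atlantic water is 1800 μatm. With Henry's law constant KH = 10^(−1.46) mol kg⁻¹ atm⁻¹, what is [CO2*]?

[CO2*] = 62.4 μmol/kg

KH = 10^(−1.46) = 3.467×10^-2 mol kg⁻¹ atm⁻¹
[CO2*] = KH · pCO2 = 3.467×10^-2 × 1800×10^-6 atm = 6.24×10^-5 mol/kg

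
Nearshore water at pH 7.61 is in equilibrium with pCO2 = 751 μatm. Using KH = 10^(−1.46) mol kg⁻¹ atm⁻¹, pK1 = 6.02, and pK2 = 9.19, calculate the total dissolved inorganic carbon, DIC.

DIC = 1.07 mmol/kg

[CO2*] = KH · pCO2 = 10^(−1.46) × 751×10^-6 = 2.604×10^-5 mol/kg
α₀ = 1/(1 + K1/[H⁺] + K1K2/[H⁺]²) = 1/(1 + 10^+1.59 + 10^+0.01) = 0.02443
DIC = [CO2*]/α₀ = 2.604×10^-5 / 0.02443 = 1.07 mmol/kg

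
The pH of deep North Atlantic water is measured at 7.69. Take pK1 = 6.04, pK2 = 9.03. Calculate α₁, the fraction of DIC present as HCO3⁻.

α₁ = 1 / (1 + [H⁺]/K1 + K2/[H⁺]) = 1 / (1 + 10^-1.65 + 10^-1.34)
   = 1 / (1 + 0.022387 + 0.045709) = 1/1.0681 = 0.9362

α₁ = 0.936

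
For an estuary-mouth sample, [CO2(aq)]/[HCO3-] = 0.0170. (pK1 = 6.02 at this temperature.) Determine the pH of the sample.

From K1 = [H⁺][HCO3-]/[CO2(aq)]:  pH = pK1 − log₁₀([CO2(aq)]/[HCO3-])
log₁₀(0.0170) = -1.770
pH = 6.02 − (-1.770) = 7.79

pH = 7.79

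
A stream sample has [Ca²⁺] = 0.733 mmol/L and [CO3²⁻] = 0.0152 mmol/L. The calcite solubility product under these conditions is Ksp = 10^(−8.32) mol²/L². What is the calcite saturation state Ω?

Ksp = 10^(−8.32) = 4.786×10^-9
Ω = [Ca²⁺][CO3²⁻]/Ksp = (0.733×10^-3)(0.0152×10^-3) / 4.786×10^-9 = 2.33

Ω = 2.33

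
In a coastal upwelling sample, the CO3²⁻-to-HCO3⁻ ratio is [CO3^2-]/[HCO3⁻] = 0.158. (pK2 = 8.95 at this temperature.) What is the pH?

pH = 8.15

From K2 = [H⁺][CO3^2-]/[HCO3⁻]:  pH = pK2 + log₁₀([CO3^2-]/[HCO3⁻])
log₁₀(0.158) = -0.801
pH = 8.95 + (-0.801) = 8.15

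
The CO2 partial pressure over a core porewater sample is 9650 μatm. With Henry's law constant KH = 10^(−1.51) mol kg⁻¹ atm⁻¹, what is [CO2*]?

KH = 10^(−1.51) = 3.090×10^-2 mol kg⁻¹ atm⁻¹
[CO2*] = KH · pCO2 = 3.090×10^-2 × 9650×10^-6 atm = 2.98×10^-4 mol/kg

[CO2*] = 298 μmol/kg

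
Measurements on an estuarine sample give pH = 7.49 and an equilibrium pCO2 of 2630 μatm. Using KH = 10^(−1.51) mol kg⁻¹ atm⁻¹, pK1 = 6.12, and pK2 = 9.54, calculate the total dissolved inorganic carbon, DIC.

[CO2*] = KH · pCO2 = 10^(−1.51) × 2630×10^-6 = 8.127×10^-5 mol/kg
α₀ = 1/(1 + K1/[H⁺] + K1K2/[H⁺]²) = 1/(1 + 10^+1.37 + 10^-0.68) = 0.04057
DIC = [CO2*]/α₀ = 8.127×10^-5 / 0.04057 = 2.00 mmol/kg

DIC = 2.00 mmol/kg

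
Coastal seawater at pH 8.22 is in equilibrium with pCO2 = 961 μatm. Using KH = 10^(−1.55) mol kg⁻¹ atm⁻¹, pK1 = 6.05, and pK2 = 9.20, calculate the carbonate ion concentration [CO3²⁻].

[CO3²⁻] = 0.419 mmol/kg

[CO2*] = KH · pCO2 = 10^(−1.55) × 961×10^-6 = 2.708×10^-5 mol/kg
α₀ = 1/(1 + K1/[H⁺] + K1K2/[H⁺]²) = 1/(1 + 10^+2.17 + 10^+1.19) = 0.006083
DIC = [CO2*]/α₀ = 2.708×10^-5 / 0.006083 = 4.453 mmol/kg
[CO3²⁻] = α₂·DIC; α₂ = 0.09421, so [CO3²⁻] = 0.09421 × 4.453 = 0.419 mmol/kg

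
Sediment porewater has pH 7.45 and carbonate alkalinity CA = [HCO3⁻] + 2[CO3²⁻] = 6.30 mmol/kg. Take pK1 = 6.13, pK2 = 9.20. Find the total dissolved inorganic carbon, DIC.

CA = [HCO3⁻] + 2[CO3²⁻] = (α₁ + 2α₂)·DIC
At pH 7.45: [H⁺]/K1 = 10^-1.32 = 0.047863, K2/[H⁺] = 10^-1.75 = 0.017783
α₁ = 1/(1 + 0.047863 + 0.017783) = 1/1.0656 = 0.9384; α₂ = α₁·K2/[H⁺] = 0.01669
α₁ + 2α₂ = 0.9718
DIC = CA / (α₁ + 2α₂) = 6.30 / 0.9718 = 6.48 mmol/kg

DIC = 6.48 mmol/kg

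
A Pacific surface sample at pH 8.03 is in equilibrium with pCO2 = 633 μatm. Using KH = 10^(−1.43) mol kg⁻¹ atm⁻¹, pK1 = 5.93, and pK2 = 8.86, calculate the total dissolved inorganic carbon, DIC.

DIC = 3.42 mmol/kg

[CO2*] = KH · pCO2 = 10^(−1.43) × 633×10^-6 = 2.352×10^-5 mol/kg
α₀ = 1/(1 + K1/[H⁺] + K1K2/[H⁺]²) = 1/(1 + 10^+2.10 + 10^+1.27) = 0.006872
DIC = [CO2*]/α₀ = 2.352×10^-5 / 0.006872 = 3.42 mmol/kg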